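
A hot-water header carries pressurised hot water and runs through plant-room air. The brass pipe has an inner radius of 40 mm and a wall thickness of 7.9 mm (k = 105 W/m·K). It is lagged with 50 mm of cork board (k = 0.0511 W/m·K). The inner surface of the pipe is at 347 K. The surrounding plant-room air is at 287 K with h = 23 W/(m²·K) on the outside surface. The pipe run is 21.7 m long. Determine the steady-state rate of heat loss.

Q ≈ 567 W

Radial resistances (cylindrical: R_cond = ln(r_o/r_i)/(2πkL), R_conv = 1/(h·2πrL)):
R_brass pipe wall = ln(47.9/40)/(2π×105×21.7) = 1.259×10^-5 K/W
R_cork board = ln(97.9/47.9)/(2π×0.0511×21.7) = 0.1026 K/W
R_outer film = 1/(h_o·2πr_oL) = 1/(23×2π×0.0979×21.7) = 0.003257 K/W
R_total = 0.1059 K/W
Q = ΔT/R_total = 60/0.1059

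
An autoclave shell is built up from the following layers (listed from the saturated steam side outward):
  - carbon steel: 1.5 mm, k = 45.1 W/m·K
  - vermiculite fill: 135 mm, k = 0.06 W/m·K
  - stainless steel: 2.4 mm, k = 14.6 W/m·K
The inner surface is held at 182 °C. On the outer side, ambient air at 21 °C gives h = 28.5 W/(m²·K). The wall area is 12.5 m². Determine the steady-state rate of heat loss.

Model the wall as resistances in series:
R_carbon steel = L/(kA) = 0.0015/(45.1×12.5) = 2.661×10^-6 K/W
R_vermiculite fill = L/(kA) = 0.135/(0.06×12.5) = 0.18 K/W
R_stainless steel = L/(kA) = 0.0024/(14.6×12.5) = 1.315×10^-5 K/W
R_outer film = 1/(h_o·A) = 1/(28.5×12.5) = 0.002807 K/W
R_total = 0.1828 K/W
Q = ΔT / R_total = 161 / 0.1828

Q ≈ 881 W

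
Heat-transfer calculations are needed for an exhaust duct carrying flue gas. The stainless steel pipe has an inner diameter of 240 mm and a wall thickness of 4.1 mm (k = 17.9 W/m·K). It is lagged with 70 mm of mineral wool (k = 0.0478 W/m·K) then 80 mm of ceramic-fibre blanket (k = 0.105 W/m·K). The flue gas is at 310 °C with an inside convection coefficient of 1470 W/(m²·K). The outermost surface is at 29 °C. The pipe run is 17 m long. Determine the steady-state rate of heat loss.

Per-layer cylindrical resistances, series-summed:
R_inner film = 1/(h_i·2πr₁L) = 1/(1470×2π×0.12×17) = 5.307×10^-5 K/W
R_stainless steel pipe wall = ln(124.1/120)/(2π×17.9×17) = 1.757×10^-5 K/W
R_mineral wool = ln(194.1/124.1)/(2π×0.0478×17) = 0.0876 K/W
R_ceramic-fibre blanket = ln(274.1/194.1)/(2π×0.105×17) = 0.03077 K/W
R_total = 0.1184 K/W
Q = ΔT/R_total = 281/0.1184

Q ≈ 2370 W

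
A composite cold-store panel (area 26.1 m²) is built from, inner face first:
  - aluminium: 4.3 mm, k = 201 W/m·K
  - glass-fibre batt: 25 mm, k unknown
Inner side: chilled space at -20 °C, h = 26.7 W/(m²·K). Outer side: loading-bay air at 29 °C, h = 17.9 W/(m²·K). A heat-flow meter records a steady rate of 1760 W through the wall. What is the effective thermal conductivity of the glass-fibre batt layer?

Thermal resistances in series:
R_inner film = 1/(h_i·A) = 1/(26.7×26.1) = 0.001435 K/W
R_aluminium = L/(kA) = 0.0043/(201×26.1) = 8.197×10^-7 K/W
R_outer film = 1/(h_o·A) = 1/(17.9×26.1) = 0.00214 K/W
Sum of known resistances R_other = 0.003576 K/W
Total R = ΔT/Q = 49/1760 = 0.02784 K/W
R_glass-fibre batt = R_total − R_other = 0.02426 K/W
k = L/(R·A) = 0.025/(0.02426×26.1)

k ≈ 0.0395 W/(m·K)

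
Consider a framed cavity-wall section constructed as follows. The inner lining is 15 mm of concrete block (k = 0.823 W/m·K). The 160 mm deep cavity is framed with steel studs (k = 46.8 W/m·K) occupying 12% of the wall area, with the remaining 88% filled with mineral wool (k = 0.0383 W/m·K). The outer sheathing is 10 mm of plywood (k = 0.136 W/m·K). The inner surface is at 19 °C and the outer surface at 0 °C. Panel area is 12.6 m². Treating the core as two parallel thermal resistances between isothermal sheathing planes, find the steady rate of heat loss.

Q ≈ 1990 W

Sheathing layers in series; stud and cavity paths in parallel between them.
R_inner = 0.015/(0.823×12.6) = 0.001447 K/W
R_stud  = 0.16/(46.8×0.12×12.6) = 0.002261 K/W
R_cav   = 0.16/(0.0383×0.88×12.6) = 0.3768 K/W
1/R_core = 1/R_stud + 1/R_cav → R_core = 0.002248 K/W
R_outer = 0.01/(0.136×12.6) = 0.005836 K/W
R_total = 0.00953 K/W
Q = ΔT/R_total = 19/0.00953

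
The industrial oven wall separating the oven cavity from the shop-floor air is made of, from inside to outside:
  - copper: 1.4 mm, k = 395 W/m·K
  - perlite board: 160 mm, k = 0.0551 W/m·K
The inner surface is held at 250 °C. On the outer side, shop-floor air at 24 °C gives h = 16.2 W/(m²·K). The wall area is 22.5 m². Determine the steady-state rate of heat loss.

Q ≈ 1710 W

Using the resistance-network approach (series):
R_copper = L/(kA) = 0.0014/(395×22.5) = 1.575×10^-7 K/W
R_perlite board = L/(kA) = 0.16/(0.0551×22.5) = 0.1291 K/W
R_outer film = 1/(h_o·A) = 1/(16.2×22.5) = 0.002743 K/W
R_total = 0.1318 K/W
Q = ΔT / R_total = 226 / 0.1318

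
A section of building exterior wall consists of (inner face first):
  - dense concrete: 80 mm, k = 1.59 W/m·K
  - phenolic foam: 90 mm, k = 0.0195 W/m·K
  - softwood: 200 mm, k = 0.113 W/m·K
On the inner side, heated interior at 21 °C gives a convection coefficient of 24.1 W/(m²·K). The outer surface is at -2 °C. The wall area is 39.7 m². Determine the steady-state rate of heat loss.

Model the wall as resistances in series:
R_inner film = 1/(h_i·A) = 1/(24.1×39.7) = 0.001045 K/W
R_dense concrete = L/(kA) = 0.08/(1.59×39.7) = 0.001267 K/W
R_phenolic foam = L/(kA) = 0.09/(0.0195×39.7) = 0.1163 K/W
R_softwood = L/(kA) = 0.2/(0.113×39.7) = 0.04458 K/W
R_total = 0.1632 K/W
Q = ΔT / R_total = 23 / 0.1632

Q ≈ 141 W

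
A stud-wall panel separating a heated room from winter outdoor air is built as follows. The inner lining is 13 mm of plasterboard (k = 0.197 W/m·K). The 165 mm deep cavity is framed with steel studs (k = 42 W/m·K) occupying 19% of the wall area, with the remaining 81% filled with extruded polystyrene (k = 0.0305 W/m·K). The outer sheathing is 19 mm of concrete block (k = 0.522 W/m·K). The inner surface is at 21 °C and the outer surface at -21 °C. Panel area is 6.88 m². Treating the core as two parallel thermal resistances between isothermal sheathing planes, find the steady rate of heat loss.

Sheathing layers in series; stud and cavity paths in parallel between them.
R_inner = 0.013/(0.197×6.88) = 0.009592 K/W
R_stud  = 0.165/(42×0.19×6.88) = 0.003005 K/W
R_cav   = 0.165/(0.0305×0.81×6.88) = 0.9708 K/W
1/R_core = 1/R_stud + 1/R_cav → R_core = 0.002996 K/W
R_outer = 0.019/(0.522×6.88) = 0.00529 K/W
R_total = 0.01788 K/W
Q = ΔT/R_total = 42/0.01788

Q ≈ 2350 W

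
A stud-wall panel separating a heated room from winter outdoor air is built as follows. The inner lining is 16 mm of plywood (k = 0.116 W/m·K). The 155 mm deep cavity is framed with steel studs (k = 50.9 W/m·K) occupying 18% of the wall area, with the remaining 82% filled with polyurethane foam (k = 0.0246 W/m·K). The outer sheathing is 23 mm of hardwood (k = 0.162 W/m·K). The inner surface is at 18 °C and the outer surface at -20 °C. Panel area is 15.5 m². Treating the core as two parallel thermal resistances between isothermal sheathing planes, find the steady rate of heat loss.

Q ≈ 1980 W

Sheathing layers in series; stud and cavity paths in parallel between them.
R_inner = 0.016/(0.116×15.5) = 0.008899 K/W
R_stud  = 0.155/(50.9×0.18×15.5) = 0.001091 K/W
R_cav   = 0.155/(0.0246×0.82×15.5) = 0.4957 K/W
1/R_core = 1/R_stud + 1/R_cav → R_core = 0.001089 K/W
R_outer = 0.023/(0.162×15.5) = 0.00916 K/W
R_total = 0.01915 K/W
Q = ΔT/R_total = 38/0.01915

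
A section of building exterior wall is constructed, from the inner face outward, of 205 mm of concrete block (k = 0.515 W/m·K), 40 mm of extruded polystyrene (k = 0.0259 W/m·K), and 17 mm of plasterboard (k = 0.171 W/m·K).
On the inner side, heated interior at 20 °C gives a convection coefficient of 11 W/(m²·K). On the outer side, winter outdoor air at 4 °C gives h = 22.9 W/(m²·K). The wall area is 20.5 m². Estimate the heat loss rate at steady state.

Q ≈ 151 W

Using the resistance-network approach (series):
R_inner film = 1/(h_i·A) = 1/(11×20.5) = 0.004435 K/W
R_concrete block = L/(kA) = 0.205/(0.515×20.5) = 0.01942 K/W
R_extruded polystyrene = L/(kA) = 0.04/(0.0259×20.5) = 0.07534 K/W
R_plasterboard = L/(kA) = 0.017/(0.171×20.5) = 0.00485 K/W
R_outer film = 1/(h_o·A) = 1/(22.9×20.5) = 0.00213 K/W
R_total = 0.1062 K/W
Q = ΔT / R_total = 16 / 0.1062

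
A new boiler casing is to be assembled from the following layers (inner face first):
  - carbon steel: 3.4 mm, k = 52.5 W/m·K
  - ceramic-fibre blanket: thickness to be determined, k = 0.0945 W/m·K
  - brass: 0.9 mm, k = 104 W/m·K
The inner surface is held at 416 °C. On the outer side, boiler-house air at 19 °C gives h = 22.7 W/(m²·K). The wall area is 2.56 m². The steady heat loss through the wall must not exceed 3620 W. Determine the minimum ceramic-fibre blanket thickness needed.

Using the resistance-network approach (series):
R_carbon steel = L/(kA) = 0.0034/(52.5×2.56) = 2.53×10^-5 K/W
R_brass = L/(kA) = 0.0009/(104×2.56) = 3.38×10^-6 K/W
R_outer film = 1/(h_o·A) = 1/(22.7×2.56) = 0.01721 K/W
Sum of the known resistances R_other = 0.01724 K/W
Required total resistance R_tot = ΔT/Q_allow = 397/3620 = 0.1097 K/W
R_ceramic-fibre blanket = R_tot − R_other = 0.09243 K/W
L = R·k·A = 0.09243×0.0945×2.56

L ≈ 22.4 mm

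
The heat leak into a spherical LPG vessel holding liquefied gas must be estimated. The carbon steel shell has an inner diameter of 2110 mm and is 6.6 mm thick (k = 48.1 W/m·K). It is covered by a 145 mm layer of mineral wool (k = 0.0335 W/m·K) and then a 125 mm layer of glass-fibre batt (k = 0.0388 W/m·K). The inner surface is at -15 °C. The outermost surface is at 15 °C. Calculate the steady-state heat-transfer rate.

Each spherical layer contributes R = (1/r_i − 1/r_o)/(4πk):
R_carbon steel shell = (1/1.055 − 1/1.0616)/(4π×48.1) = 9.749×10^-6 K/W
R_mineral wool = (1/1.0616 − 1/1.2066)/(4π×0.0335) = 0.2689 K/W
R_glass-fibre batt = (1/1.2066 − 1/1.3316)/(4π×0.0388) = 0.1596 K/W
R_total = 0.4285 K/W
Q = ΔT/R_total = 30/0.4285

Q ≈ 70 W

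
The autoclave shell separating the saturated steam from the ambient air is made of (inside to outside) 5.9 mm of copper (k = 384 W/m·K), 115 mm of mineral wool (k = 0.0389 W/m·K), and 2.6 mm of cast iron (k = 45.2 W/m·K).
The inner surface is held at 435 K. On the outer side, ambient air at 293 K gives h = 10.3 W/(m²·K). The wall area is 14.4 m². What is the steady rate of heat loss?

Model the wall as resistances in series:
R_copper = L/(kA) = 0.0059/(384×14.4) = 1.067×10^-6 K/W
R_mineral wool = L/(kA) = 0.115/(0.0389×14.4) = 0.2053 K/W
R_cast iron = L/(kA) = 0.0026/(45.2×14.4) = 3.995×10^-6 K/W
R_outer film = 1/(h_o·A) = 1/(10.3×14.4) = 0.006742 K/W
R_total = 0.212 K/W
Q = ΔT / R_total = 142 / 0.212

Q ≈ 670 W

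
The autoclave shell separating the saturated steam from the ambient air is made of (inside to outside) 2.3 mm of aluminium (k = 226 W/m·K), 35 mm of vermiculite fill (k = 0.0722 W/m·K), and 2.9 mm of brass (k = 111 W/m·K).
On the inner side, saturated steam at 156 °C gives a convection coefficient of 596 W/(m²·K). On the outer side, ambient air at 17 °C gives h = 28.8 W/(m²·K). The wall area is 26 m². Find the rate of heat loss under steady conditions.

Q ≈ 6930 W

Using the resistance-network approach (series):
R_inner film = 1/(h_i·A) = 1/(596×26) = 6.453×10^-5 K/W
R_aluminium = L/(kA) = 0.0023/(226×26) = 3.914×10^-7 K/W
R_vermiculite fill = L/(kA) = 0.035/(0.0722×26) = 0.01864 K/W
R_brass = L/(kA) = 0.0029/(111×26) = 1.005×10^-6 K/W
R_outer film = 1/(h_o·A) = 1/(28.8×26) = 0.001335 K/W
R_total = 0.02005 K/W
Q = ΔT / R_total = 139 / 0.02005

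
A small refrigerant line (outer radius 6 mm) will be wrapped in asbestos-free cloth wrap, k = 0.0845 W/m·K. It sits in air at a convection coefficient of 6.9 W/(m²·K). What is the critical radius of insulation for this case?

For a cylinder r_cr = k/h = 0.0845/6.9
r_cr = 12.2 mm; since the bare radius (6 mm) is below r_cr, adding a thin layer of insulation will *increase* heat loss.

r_cr ≈ 12.2 mm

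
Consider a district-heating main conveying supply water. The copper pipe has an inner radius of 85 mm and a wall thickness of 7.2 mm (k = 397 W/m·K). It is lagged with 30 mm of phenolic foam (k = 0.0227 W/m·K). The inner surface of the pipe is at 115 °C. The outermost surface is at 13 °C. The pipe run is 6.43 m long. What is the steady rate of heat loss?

Q ≈ 332 W

Treating each annulus and film as a series resistance:
R_copper pipe wall = ln(92.2/85)/(2π×397×6.43) = 5.069×10^-6 K/W
R_phenolic foam = ln(122.2/92.2)/(2π×0.0227×6.43) = 0.3072 K/W
R_total = 0.3072 K/W
Q = ΔT/R_total = 102/0.3072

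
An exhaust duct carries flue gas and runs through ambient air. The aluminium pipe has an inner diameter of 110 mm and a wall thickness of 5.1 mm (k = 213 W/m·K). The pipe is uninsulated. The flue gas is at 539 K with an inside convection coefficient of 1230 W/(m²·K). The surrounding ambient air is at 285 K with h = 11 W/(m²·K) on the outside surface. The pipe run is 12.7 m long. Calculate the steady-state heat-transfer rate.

For a radial system each layer contributes R = ln(r_out/r_in)/(2πkL); films add R = 1/(hA).
R_inner film = 1/(h_i·2πr₁L) = 1/(1230×2π×0.055×12.7) = 1.852×10^-4 K/W
R_aluminium pipe wall = ln(60.1/55)/(2π×213×12.7) = 5.217×10^-6 K/W
R_outer film = 1/(h_o·2πr_oL) = 1/(11×2π×0.0601×12.7) = 0.01896 K/W
R_total = 0.01915 K/W
Q = ΔT/R_total = 254/0.01915

Q ≈ 13300 W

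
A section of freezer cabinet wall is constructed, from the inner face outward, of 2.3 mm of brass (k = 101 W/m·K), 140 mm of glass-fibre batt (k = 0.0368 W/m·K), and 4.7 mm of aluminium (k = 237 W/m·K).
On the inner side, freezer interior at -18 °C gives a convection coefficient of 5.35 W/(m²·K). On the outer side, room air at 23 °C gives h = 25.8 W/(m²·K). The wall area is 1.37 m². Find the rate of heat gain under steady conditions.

Q ≈ 13.9 W

Using the resistance-network approach (series):
R_inner film = 1/(h_i·A) = 1/(5.35×1.37) = 0.1364 K/W
R_brass = L/(kA) = 0.0023/(101×1.37) = 1.662×10^-5 K/W
R_glass-fibre batt = L/(kA) = 0.14/(0.0368×1.37) = 2.777 K/W
R_aluminium = L/(kA) = 0.0047/(237×1.37) = 1.448×10^-5 K/W
R_outer film = 1/(h_o·A) = 1/(25.8×1.37) = 0.02829 K/W
R_total = 2.942 K/W
Q = ΔT / R_total = 41 / 2.942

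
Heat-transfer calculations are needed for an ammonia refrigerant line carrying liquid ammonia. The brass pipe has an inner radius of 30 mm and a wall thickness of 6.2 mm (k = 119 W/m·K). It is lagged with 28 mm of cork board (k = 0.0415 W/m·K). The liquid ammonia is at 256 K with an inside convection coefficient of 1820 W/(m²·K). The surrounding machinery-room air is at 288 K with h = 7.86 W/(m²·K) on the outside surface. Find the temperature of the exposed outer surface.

T ≈ 284 K

Treating each annulus and film as a series resistance:
R_inner film = 1/(h_i·2πr₁L) = 1/(1820×2π×0.03×1) = 0.002915 K/W
R_brass pipe wall = ln(36.2/30)/(2π×119×1) = 2.513×10^-4 K/W
R_cork board = ln(64.2/36.2)/(2π×0.0415×1) = 2.197 K/W
R_outer film = 1/(h_o·2πr_oL) = 1/(7.86×2π×0.0642×1) = 0.3154 K/W
R_total = 2.516 K/W
Q = ΔT/R_total = 32/2.516
Q = 12.7 W/m
T_interface = T_inner + Q·ΣR(inner→interface) = 256 + 12.7×2.2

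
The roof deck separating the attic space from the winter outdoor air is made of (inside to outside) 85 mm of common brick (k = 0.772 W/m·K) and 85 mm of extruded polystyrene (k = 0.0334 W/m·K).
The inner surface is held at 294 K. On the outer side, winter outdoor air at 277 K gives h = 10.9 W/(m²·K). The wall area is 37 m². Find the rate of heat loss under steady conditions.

Q ≈ 229 W

Model the wall as resistances in series:
R_common brick = L/(kA) = 0.085/(0.772×37) = 0.002976 K/W
R_extruded polystyrene = L/(kA) = 0.085/(0.0334×37) = 0.06878 K/W
R_outer film = 1/(h_o·A) = 1/(10.9×37) = 0.00248 K/W
R_total = 0.07424 K/W
Q = ΔT / R_total = 17 / 0.07424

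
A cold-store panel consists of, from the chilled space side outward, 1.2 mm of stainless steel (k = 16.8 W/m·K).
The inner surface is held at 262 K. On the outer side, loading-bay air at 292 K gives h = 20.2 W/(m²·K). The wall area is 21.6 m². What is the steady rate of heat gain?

Q ≈ 13100 W

Using the resistance-network approach (series):
R_stainless steel = L/(kA) = 0.0012/(16.8×21.6) = 3.307×10^-6 K/W
R_outer film = 1/(h_o·A) = 1/(20.2×21.6) = 0.002292 K/W
R_total = 0.002295 K/W
Q = ΔT / R_total = 30 / 0.002295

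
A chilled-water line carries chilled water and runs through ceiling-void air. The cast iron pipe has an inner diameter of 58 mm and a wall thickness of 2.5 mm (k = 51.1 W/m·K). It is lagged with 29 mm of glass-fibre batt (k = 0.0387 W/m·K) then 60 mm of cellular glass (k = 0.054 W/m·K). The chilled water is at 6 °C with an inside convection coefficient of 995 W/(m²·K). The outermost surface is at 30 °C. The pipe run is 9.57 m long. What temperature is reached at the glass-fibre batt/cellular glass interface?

T ≈ 19.7 °C

Per-layer cylindrical resistances, series-summed:
R_inner film = 1/(h_i·2πr₁L) = 1/(995×2π×0.029×9.57) = 5.764×10^-4 K/W
R_cast iron pipe wall = ln(31.5/29)/(2π×51.1×9.57) = 2.691×10^-5 K/W
R_glass-fibre batt = ln(60.5/31.5)/(2π×0.0387×9.57) = 0.2805 K/W
R_cellular glass = ln(120.5/60.5)/(2π×0.054×9.57) = 0.2122 K/W
R_total = 0.4933 K/W
Q = ΔT/R_total = 24/0.4933
Q = 48.7 W
T_interface = T_inner + Q·ΣR(inner→interface) = 6 + 48.7×0.2811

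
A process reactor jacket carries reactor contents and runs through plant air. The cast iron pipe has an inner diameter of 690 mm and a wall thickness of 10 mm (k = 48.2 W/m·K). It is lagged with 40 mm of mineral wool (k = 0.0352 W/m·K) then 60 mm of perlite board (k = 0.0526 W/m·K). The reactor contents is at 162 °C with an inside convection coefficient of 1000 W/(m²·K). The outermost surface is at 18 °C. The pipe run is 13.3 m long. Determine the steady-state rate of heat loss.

Treating each annulus and film as a series resistance:
R_inner film = 1/(h_i·2πr₁L) = 1/(1000×2π×0.345×13.3) = 3.469×10^-5 K/W
R_cast iron pipe wall = ln(355/345)/(2π×48.2×13.3) = 7.094×10^-6 K/W
R_mineral wool = ln(395/355)/(2π×0.0352×13.3) = 0.0363 K/W
R_perlite board = ln(455/395)/(2π×0.0526×13.3) = 0.03217 K/W
R_total = 0.06851 K/W
Q = ΔT/R_total = 144/0.06851

Q ≈ 2100 W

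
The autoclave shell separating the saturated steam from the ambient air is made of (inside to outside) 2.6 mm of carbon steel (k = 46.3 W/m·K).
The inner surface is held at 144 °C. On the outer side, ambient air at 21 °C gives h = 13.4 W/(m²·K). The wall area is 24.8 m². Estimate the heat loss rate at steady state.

Series thermal resistances:
R_carbon steel = L/(kA) = 0.0026/(46.3×24.8) = 2.264×10^-6 K/W
R_outer film = 1/(h_o·A) = 1/(13.4×24.8) = 0.003009 K/W
R_total = 0.003011 K/W
Q = ΔT / R_total = 123 / 0.003011

Q ≈ 40800 W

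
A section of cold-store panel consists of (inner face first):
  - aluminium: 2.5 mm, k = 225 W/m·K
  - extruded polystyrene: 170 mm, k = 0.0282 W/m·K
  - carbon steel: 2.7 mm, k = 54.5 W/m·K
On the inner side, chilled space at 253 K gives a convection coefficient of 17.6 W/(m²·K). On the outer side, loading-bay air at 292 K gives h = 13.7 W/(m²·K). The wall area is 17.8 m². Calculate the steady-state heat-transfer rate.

Q ≈ 113 W

Thermal resistances in series:
R_inner film = 1/(h_i·A) = 1/(17.6×17.8) = 0.003192 K/W
R_aluminium = L/(kA) = 0.0025/(225×17.8) = 6.242×10^-7 K/W
R_extruded polystyrene = L/(kA) = 0.17/(0.0282×17.8) = 0.3387 K/W
R_carbon steel = L/(kA) = 0.0027/(54.5×17.8) = 2.783×10^-6 K/W
R_outer film = 1/(h_o·A) = 1/(13.7×17.8) = 0.004101 K/W
R_total = 0.346 K/W
Q = ΔT / R_total = 39 / 0.346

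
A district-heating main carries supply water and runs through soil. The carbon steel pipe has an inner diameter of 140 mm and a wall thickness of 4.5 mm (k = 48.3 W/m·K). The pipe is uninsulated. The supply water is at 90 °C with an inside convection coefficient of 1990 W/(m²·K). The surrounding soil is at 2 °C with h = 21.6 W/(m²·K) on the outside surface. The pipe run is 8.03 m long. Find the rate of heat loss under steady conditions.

Q ≈ 7050 W

For a radial system each layer contributes R = ln(r_out/r_in)/(2πkL); films add R = 1/(hA).
R_inner film = 1/(h_i·2πr₁L) = 1/(1990×2π×0.07×8.03) = 1.423×10^-4 K/W
R_carbon steel pipe wall = ln(74.5/70)/(2π×48.3×8.03) = 2.557×10^-5 K/W
R_outer film = 1/(h_o·2πr_oL) = 1/(21.6×2π×0.0745×8.03) = 0.01232 K/W
R_total = 0.01248 K/W
Q = ΔT/R_total = 88/0.01248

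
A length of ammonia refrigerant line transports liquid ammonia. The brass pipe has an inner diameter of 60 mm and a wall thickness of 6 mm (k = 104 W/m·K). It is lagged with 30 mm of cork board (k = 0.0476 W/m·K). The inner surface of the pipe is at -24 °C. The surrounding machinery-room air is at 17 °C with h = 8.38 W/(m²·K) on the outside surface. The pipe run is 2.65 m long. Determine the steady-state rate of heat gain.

For a radial system each layer contributes R = ln(r_out/r_in)/(2πkL); films add R = 1/(hA).
R_brass pipe wall = ln(36/30)/(2π×104×2.65) = 1.053×10^-4 K/W
R_cork board = ln(66/36)/(2π×0.0476×2.65) = 0.7648 K/W
R_outer film = 1/(h_o·2πr_oL) = 1/(8.38×2π×0.066×2.65) = 0.1086 K/W
R_total = 0.8735 K/W
Q = ΔT/R_total = 41/0.8735

Q ≈ 46.9 W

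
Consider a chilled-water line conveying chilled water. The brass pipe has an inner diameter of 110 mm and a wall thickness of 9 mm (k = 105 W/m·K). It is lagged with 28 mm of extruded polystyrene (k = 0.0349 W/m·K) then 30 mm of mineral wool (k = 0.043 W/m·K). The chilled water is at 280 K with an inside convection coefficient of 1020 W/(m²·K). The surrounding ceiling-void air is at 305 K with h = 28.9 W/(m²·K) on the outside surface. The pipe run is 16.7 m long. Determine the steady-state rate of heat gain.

Per-layer cylindrical resistances, series-summed:
R_inner film = 1/(h_i·2πr₁L) = 1/(1020×2π×0.055×16.7) = 1.699×10^-4 K/W
R_brass pipe wall = ln(64/55)/(2π×105×16.7) = 1.376×10^-5 K/W
R_extruded polystyrene = ln(92/64)/(2π×0.0349×16.7) = 0.0991 K/W
R_mineral wool = ln(122/92)/(2π×0.043×16.7) = 0.06255 K/W
R_outer film = 1/(h_o·2πr_oL) = 1/(28.9×2π×0.122×16.7) = 0.002703 K/W
R_total = 0.1645 K/W
Q = ΔT/R_total = 25/0.1645

Q ≈ 152 W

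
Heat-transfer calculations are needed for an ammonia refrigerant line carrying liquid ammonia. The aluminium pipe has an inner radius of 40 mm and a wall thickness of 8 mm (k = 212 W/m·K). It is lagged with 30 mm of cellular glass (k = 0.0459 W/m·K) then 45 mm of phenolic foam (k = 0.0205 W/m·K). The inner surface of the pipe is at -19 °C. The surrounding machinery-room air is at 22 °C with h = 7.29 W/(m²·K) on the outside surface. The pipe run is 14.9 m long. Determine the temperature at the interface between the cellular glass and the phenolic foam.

T ≈ -6.21 °C

Radial resistances (cylindrical: R_cond = ln(r_o/r_i)/(2πkL), R_conv = 1/(h·2πrL)):
R_aluminium pipe wall = ln(48/40)/(2π×212×14.9) = 9.186×10^-6 K/W
R_cellular glass = ln(78/48)/(2π×0.0459×14.9) = 0.113 K/W
R_phenolic foam = ln(123/78)/(2π×0.0205×14.9) = 0.2373 K/W
R_outer film = 1/(h_o·2πr_oL) = 1/(7.29×2π×0.123×14.9) = 0.01191 K/W
R_total = 0.3622 K/W
Q = ΔT/R_total = 41/0.3622
Q = 113 W
T_interface = T_inner + Q·ΣR(inner→interface) = -19 + 113×0.113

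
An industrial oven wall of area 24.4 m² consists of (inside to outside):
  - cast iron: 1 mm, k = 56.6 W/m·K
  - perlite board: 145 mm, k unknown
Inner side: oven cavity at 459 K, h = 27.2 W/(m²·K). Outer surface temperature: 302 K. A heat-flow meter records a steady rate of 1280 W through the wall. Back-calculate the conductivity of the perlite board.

Treating each layer as a thermal resistance in series:
R_inner film = 1/(h_i·A) = 1/(27.2×24.4) = 0.001507 K/W
R_cast iron = L/(kA) = 0.001/(56.6×24.4) = 7.241×10^-7 K/W
Sum of known resistances R_other = 0.001507 K/W
Total R = ΔT/Q = 157/1280 = 0.1227 K/W
R_perlite board = R_total − R_other = 0.1211 K/W
k = L/(R·A) = 0.145/(0.1211×24.4)

k ≈ 0.0491 W/(m·K)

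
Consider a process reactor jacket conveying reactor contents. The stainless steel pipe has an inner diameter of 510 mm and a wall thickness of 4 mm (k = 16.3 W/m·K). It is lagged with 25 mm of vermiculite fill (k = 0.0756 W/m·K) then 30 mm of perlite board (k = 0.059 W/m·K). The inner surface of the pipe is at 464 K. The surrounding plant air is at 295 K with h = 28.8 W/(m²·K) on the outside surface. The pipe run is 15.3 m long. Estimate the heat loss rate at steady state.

Q ≈ 5360 W

For a radial system each layer contributes R = ln(r_out/r_in)/(2πkL); films add R = 1/(hA).
R_stainless steel pipe wall = ln(259/255)/(2π×16.3×15.3) = 9.933×10^-6 K/W
R_vermiculite fill = ln(284/259)/(2π×0.0756×15.3) = 0.01268 K/W
R_perlite board = ln(314/284)/(2π×0.059×15.3) = 0.0177 K/W
R_outer film = 1/(h_o·2πr_oL) = 1/(28.8×2π×0.314×15.3) = 0.00115 K/W
R_total = 0.03154 K/W
Q = ΔT/R_total = 169/0.03154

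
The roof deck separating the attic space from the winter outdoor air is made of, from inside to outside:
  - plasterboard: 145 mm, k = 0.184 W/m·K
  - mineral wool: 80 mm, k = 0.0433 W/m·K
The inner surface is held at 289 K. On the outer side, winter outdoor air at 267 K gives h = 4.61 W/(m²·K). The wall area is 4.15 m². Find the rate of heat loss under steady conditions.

Model the wall as resistances in series:
R_plasterboard = L/(kA) = 0.145/(0.184×4.15) = 0.1899 K/W
R_mineral wool = L/(kA) = 0.08/(0.0433×4.15) = 0.4452 K/W
R_outer film = 1/(h_o·A) = 1/(4.61×4.15) = 0.05227 K/W
R_total = 0.6874 K/W
Q = ΔT / R_total = 22 / 0.6874

Q ≈ 32 W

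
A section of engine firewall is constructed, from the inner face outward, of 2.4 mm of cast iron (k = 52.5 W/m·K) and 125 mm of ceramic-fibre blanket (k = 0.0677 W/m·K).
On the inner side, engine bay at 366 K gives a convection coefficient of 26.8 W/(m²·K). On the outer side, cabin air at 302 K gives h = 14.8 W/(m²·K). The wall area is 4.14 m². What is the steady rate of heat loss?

Series thermal resistances:
R_inner film = 1/(h_i·A) = 1/(26.8×4.14) = 0.009013 K/W
R_cast iron = L/(kA) = 0.0024/(52.5×4.14) = 1.104×10^-5 K/W
R_ceramic-fibre blanket = L/(kA) = 0.125/(0.0677×4.14) = 0.446 K/W
R_outer film = 1/(h_o·A) = 1/(14.8×4.14) = 0.01632 K/W
R_total = 0.4713 K/W
Q = ΔT / R_total = 64 / 0.4713

Q ≈ 136 W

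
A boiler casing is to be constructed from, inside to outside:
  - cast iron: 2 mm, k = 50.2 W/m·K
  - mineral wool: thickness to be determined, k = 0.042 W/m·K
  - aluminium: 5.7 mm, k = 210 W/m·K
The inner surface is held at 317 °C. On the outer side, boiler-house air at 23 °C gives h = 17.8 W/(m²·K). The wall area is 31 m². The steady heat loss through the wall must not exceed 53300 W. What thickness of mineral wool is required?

L ≈ 4.82 mm

Treating each layer as a thermal resistance in series:
R_cast iron = L/(kA) = 0.002/(50.2×31) = 1.285×10^-6 K/W
R_aluminium = L/(kA) = 0.0057/(210×31) = 8.756×10^-7 K/W
R_outer film = 1/(h_o·A) = 1/(17.8×31) = 0.001812 K/W
Sum of the known resistances R_other = 0.001814 K/W
Required total resistance R_tot = ΔT/Q_allow = 294/53300 = 0.005516 K/W
R_mineral wool = R_tot − R_other = 0.003702 K/W
L = R·k·A = 0.003702×0.042×31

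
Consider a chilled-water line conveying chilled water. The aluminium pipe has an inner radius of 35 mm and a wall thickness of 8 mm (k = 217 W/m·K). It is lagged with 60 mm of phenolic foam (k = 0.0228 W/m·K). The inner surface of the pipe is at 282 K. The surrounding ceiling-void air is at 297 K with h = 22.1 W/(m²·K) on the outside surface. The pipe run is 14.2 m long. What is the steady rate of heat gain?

Q ≈ 34.5 W

Per-layer cylindrical resistances, series-summed:
R_aluminium pipe wall = ln(43/35)/(2π×217×14.2) = 1.063×10^-5 K/W
R_phenolic foam = ln(103/43)/(2π×0.0228×14.2) = 0.4294 K/W
R_outer film = 1/(h_o·2πr_oL) = 1/(22.1×2π×0.103×14.2) = 0.004924 K/W
R_total = 0.4343 K/W
Q = ΔT/R_total = 15/0.4343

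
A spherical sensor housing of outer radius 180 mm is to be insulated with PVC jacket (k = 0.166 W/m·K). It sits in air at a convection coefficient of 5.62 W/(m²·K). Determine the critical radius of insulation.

r_cr ≈ 59.1 mm

For a sphere r_cr = 2k/h = 2×0.166/5.62
r_cr = 59.1 mm; since the bare radius (180 mm) is above r_cr, any added insulation will reduce heat loss.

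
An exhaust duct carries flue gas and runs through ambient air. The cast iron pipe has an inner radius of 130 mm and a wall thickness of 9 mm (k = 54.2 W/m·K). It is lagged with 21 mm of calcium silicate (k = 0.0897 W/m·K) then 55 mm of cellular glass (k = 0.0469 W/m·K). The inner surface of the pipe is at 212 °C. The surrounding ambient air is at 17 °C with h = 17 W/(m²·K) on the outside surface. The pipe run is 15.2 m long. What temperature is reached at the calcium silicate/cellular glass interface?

Treating each annulus and film as a series resistance:
R_cast iron pipe wall = ln(139/130)/(2π×54.2×15.2) = 1.293×10^-5 K/W
R_calcium silicate = ln(160/139)/(2π×0.0897×15.2) = 0.01642 K/W
R_cellular glass = ln(215/160)/(2π×0.0469×15.2) = 0.06596 K/W
R_outer film = 1/(h_o·2πr_oL) = 1/(17×2π×0.215×15.2) = 0.002865 K/W
R_total = 0.08527 K/W
Q = ΔT/R_total = 195/0.08527
Q = 2290 W
T_interface = T_inner − Q·ΣR(inner→interface) = 212 − 2290×0.01644

T ≈ 174 °C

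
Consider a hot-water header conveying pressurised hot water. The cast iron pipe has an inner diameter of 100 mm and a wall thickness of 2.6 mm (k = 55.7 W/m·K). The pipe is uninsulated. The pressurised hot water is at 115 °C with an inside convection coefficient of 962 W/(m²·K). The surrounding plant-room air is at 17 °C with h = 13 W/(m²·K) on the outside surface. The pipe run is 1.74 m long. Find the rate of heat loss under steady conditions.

Q ≈ 722 W

For a radial system each layer contributes R = ln(r_out/r_in)/(2πkL); films add R = 1/(hA).
R_inner film = 1/(h_i·2πr₁L) = 1/(962×2π×0.05×1.74) = 0.001902 K/W
R_cast iron pipe wall = ln(52.6/50)/(2π×55.7×1.74) = 8.325×10^-5 K/W
R_outer film = 1/(h_o·2πr_oL) = 1/(13×2π×0.0526×1.74) = 0.1338 K/W
R_total = 0.1357 K/W
Q = ΔT/R_total = 98/0.1357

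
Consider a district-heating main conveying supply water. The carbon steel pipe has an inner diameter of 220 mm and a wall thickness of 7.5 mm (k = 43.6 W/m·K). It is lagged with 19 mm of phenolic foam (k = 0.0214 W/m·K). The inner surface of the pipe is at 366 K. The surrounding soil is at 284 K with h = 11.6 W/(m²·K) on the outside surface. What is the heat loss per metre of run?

q′ ≈ 67.5 W/m

Per-layer cylindrical resistances, series-summed:
R_carbon steel pipe wall = ln(117.5/110)/(2π×43.6×1) = 2.408×10^-4 K/W
R_phenolic foam = ln(136.5/117.5)/(2π×0.0214×1) = 1.115 K/W
R_outer film = 1/(h_o·2πr_oL) = 1/(11.6×2π×0.1365×1) = 0.1005 K/W
R_total = 1.215 K/W
Q = ΔT/R_total = 82/1.215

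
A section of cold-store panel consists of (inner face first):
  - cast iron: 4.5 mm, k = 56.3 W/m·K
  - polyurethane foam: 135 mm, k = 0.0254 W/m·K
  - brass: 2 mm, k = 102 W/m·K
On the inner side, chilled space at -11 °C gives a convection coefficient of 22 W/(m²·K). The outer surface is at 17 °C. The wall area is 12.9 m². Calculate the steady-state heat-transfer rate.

Treating each layer as a thermal resistance in series:
R_inner film = 1/(h_i·A) = 1/(22×12.9) = 0.003524 K/W
R_cast iron = L/(kA) = 0.0045/(56.3×12.9) = 6.196×10^-6 K/W
R_polyurethane foam = L/(kA) = 0.135/(0.0254×12.9) = 0.412 K/W
R_brass = L/(kA) = 0.002/(102×12.9) = 1.52×10^-6 K/W
R_total = 0.4155 K/W
Q = ΔT / R_total = 28 / 0.4155

Q ≈ 67.4 W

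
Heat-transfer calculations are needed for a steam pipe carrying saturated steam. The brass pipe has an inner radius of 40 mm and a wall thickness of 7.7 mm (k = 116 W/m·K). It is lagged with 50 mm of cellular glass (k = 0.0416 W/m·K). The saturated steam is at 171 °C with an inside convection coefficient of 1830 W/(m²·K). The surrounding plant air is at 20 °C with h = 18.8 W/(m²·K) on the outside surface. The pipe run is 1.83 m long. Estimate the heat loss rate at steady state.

Q ≈ 97.6 W

Radial resistances (cylindrical: R_cond = ln(r_o/r_i)/(2πkL), R_conv = 1/(h·2πrL)):
R_inner film = 1/(h_i·2πr₁L) = 1/(1830×2π×0.04×1.83) = 0.001188 K/W
R_brass pipe wall = ln(47.7/40)/(2π×116×1.83) = 1.32×10^-4 K/W
R_cellular glass = ln(97.7/47.7)/(2π×0.0416×1.83) = 1.499 K/W
R_outer film = 1/(h_o·2πr_oL) = 1/(18.8×2π×0.0977×1.83) = 0.04735 K/W
R_total = 1.548 K/W
Q = ΔT/R_total = 151/1.548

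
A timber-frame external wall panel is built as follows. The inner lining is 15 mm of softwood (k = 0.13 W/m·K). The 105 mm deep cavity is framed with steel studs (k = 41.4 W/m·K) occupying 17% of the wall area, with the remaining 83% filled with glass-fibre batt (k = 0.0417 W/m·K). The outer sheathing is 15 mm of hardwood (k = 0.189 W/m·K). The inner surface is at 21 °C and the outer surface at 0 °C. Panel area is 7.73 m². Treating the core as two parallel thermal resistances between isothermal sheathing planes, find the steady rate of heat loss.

Q ≈ 774 W

Sheathing layers in series; stud and cavity paths in parallel between them.
R_inner = 0.015/(0.13×7.73) = 0.01493 K/W
R_stud  = 0.105/(41.4×0.17×7.73) = 0.00193 K/W
R_cav   = 0.105/(0.0417×0.83×7.73) = 0.3925 K/W
1/R_core = 1/R_stud + 1/R_cav → R_core = 0.001921 K/W
R_outer = 0.015/(0.189×7.73) = 0.01027 K/W
R_total = 0.02711 K/W
Q = ΔT/R_total = 21/0.02711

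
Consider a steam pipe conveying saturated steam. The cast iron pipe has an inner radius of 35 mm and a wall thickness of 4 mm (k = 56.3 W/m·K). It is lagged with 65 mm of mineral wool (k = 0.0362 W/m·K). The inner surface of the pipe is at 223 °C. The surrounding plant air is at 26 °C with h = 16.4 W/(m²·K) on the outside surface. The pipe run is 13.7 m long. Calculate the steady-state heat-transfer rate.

Radial resistances (cylindrical: R_cond = ln(r_o/r_i)/(2πkL), R_conv = 1/(h·2πrL)):
R_cast iron pipe wall = ln(39/35)/(2π×56.3×13.7) = 2.233×10^-5 K/W
R_mineral wool = ln(104/39)/(2π×0.0362×13.7) = 0.3148 K/W
R_outer film = 1/(h_o·2πr_oL) = 1/(16.4×2π×0.104×13.7) = 0.006811 K/W
R_total = 0.3216 K/W
Q = ΔT/R_total = 197/0.3216

Q ≈ 613 W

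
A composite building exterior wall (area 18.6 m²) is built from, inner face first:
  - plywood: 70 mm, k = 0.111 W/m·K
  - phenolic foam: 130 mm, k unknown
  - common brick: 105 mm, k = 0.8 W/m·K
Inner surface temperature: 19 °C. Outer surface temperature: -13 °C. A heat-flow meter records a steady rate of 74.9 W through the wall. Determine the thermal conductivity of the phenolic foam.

Using the resistance-network approach (series):
R_plywood = L/(kA) = 0.07/(0.111×18.6) = 0.0339 K/W
R_common brick = L/(kA) = 0.105/(0.8×18.6) = 0.007056 K/W
Sum of known resistances R_other = 0.04096 K/W
Total R = ΔT/Q = 32/74.9 = 0.4272 K/W
R_phenolic foam = R_total − R_other = 0.3863 K/W
k = L/(R·A) = 0.13/(0.3863×18.6)

k ≈ 0.0181 W/(m·K)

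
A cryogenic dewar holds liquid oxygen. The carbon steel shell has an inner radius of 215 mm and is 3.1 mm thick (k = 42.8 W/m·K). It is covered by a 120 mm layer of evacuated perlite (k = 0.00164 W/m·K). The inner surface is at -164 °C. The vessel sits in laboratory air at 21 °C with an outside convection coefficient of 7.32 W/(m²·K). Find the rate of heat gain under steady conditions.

Q ≈ 2.34 W

Spherical conduction: R = (1/r_in − 1/r_out)/(4πk) per layer; series-sum.
R_carbon steel shell = (1/0.215 − 1/0.2181)/(4π×42.8) = 1.229×10^-4 K/W
R_evacuated perlite = (1/0.2181 − 1/0.3381)/(4π×0.00164) = 78.96 K/W
R_outer film = 1/(h·4πr_o²) = 1/(7.32×4π×0.3381²) = 0.0951 K/W
R_total = 79.06 K/W
Q = ΔT/R_total = 185/79.06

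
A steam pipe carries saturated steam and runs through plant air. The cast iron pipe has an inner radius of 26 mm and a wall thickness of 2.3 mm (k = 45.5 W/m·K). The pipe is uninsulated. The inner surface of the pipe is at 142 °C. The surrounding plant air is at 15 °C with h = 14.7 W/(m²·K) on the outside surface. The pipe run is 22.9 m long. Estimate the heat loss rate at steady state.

Q ≈ 7600 W

Per-layer cylindrical resistances, series-summed:
R_cast iron pipe wall = ln(28.3/26)/(2π×45.5×22.9) = 1.295×10^-5 K/W
R_outer film = 1/(h_o·2πr_oL) = 1/(14.7×2π×0.0283×22.9) = 0.01671 K/W
R_total = 0.01672 K/W
Q = ΔT/R_total = 127/0.01672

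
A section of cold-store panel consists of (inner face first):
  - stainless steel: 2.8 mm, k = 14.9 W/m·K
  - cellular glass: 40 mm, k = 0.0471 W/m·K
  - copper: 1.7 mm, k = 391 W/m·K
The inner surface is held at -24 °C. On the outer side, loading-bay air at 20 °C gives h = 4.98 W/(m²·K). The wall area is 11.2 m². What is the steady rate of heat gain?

Thermal resistances in series:
R_stainless steel = L/(kA) = 0.0028/(14.9×11.2) = 1.678×10^-5 K/W
R_cellular glass = L/(kA) = 0.04/(0.0471×11.2) = 0.07583 K/W
R_copper = L/(kA) = 0.0017/(391×11.2) = 3.882×10^-7 K/W
R_outer film = 1/(h_o·A) = 1/(4.98×11.2) = 0.01793 K/W
R_total = 0.09377 K/W
Q = ΔT / R_total = 44 / 0.09377

Q ≈ 469 W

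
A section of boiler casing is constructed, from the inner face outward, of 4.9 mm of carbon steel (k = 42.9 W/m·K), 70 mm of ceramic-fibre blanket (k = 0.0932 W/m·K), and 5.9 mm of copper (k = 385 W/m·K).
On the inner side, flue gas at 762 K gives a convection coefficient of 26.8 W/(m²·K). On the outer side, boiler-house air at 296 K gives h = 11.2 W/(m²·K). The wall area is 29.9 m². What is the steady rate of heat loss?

Model the wall as resistances in series:
R_inner film = 1/(h_i·A) = 1/(26.8×29.9) = 0.001248 K/W
R_carbon steel = L/(kA) = 0.0049/(42.9×29.9) = 3.82×10^-6 K/W
R_ceramic-fibre blanket = L/(kA) = 0.07/(0.0932×29.9) = 0.02512 K/W
R_copper = L/(kA) = 0.0059/(385×29.9) = 5.125×10^-7 K/W
R_outer film = 1/(h_o·A) = 1/(11.2×29.9) = 0.002986 K/W
R_total = 0.02936 K/W
Q = ΔT / R_total = 466 / 0.02936

Q ≈ 15900 W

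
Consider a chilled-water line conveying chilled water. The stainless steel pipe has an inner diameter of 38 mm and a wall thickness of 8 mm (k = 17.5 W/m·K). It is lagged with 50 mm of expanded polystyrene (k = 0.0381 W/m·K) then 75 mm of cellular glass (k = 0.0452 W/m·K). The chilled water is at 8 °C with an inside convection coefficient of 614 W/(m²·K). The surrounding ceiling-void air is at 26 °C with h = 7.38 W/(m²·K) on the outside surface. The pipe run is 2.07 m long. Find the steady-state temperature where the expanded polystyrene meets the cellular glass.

T ≈ 19.4 °C

Cylindrical conduction, so R = ln(r₂/r₁)/(2πkL) per layer, in series:
R_inner film = 1/(h_i·2πr₁L) = 1/(614×2π×0.019×2.07) = 0.006591 K/W
R_stainless steel pipe wall = ln(27/19)/(2π×17.5×2.07) = 0.001544 K/W
R_expanded polystyrene = ln(77/27)/(2π×0.0381×2.07) = 2.115 K/W
R_cellular glass = ln(152/77)/(2π×0.0452×2.07) = 1.157 K/W
R_outer film = 1/(h_o·2πr_oL) = 1/(7.38×2π×0.152×2.07) = 0.06854 K/W
R_total = 3.348 K/W
Q = ΔT/R_total = 18/3.348
Q = 5.38 W
T_interface = T_inner + Q·ΣR(inner→interface) = 8 + 5.38×2.123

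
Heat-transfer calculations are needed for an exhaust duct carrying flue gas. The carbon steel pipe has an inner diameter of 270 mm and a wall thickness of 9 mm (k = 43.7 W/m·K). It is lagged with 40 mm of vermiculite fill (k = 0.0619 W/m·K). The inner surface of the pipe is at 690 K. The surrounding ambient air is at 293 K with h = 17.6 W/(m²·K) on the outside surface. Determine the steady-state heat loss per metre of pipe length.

q′ ≈ 584 W/m

Cylindrical conduction, so R = ln(r₂/r₁)/(2πkL) per layer, in series:
R_carbon steel pipe wall = ln(144/135)/(2π×43.7×1) = 2.35×10^-4 K/W
R_vermiculite fill = ln(184/144)/(2π×0.0619×1) = 0.6302 K/W
R_outer film = 1/(h_o·2πr_oL) = 1/(17.6×2π×0.184×1) = 0.04915 K/W
R_total = 0.6796 K/W
Q = ΔT/R_total = 397/0.6796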